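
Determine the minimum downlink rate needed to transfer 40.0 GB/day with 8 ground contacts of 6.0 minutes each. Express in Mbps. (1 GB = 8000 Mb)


total contact time = 8 * 6.0 * 60 = 2880.0000 s
data = 40.0 GB = 320000.0000 Mb
rate = 320000.0000 / 2880.0000 = 111.1111 Mbps

111.1111 Mbps


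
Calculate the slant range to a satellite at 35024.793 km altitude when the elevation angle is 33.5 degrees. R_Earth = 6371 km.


h = 35024.793 km, el = 33.5 deg
d = -R_E*sin(el) + sqrt((R_E*sin(el))^2 + 2*R_E*h + h^2)
d = -6371.0000*sin(0.5846853) + sqrt((6371.0000*0.551937)^2 + 2*6371.0000*35024.793 + 35024.793^2)
d = 37537.0751 km

37537.0751 km


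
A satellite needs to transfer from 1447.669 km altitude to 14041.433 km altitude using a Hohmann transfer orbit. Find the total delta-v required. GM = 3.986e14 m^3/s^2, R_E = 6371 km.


r1 = 7818.6690 km = 7.818669e+06 m
r2 = 20412.4330 km = 2.0412433e+07 m
dv1 = sqrt(mu/r1)*(sqrt(2*r2/(r1+r2)) - 1) = 1446.1280 m/s
dv2 = sqrt(mu/r2)*(1 - sqrt(2*r1/(r1+r2))) = 1130.1623 m/s
total dv = |dv1| + |dv2| = 1446.1280 + 1130.1623 = 2576.2903 m/s = 2.5763 km/s

2.5763 km/s


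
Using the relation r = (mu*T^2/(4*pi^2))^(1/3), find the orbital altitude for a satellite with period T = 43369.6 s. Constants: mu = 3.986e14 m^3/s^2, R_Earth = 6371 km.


T = 43369.6 s
r = (mu*T^2/(4*pi^2))^(1/3) = (3.986e14 * 43369.6^2 / (4*pi^2))^(1/3)
r = 2.6679814e+07 m = 26679.8140 km
alt = r - R_E = 26679.8140 - 6371 = 20308.8140 km

20308.8140 km


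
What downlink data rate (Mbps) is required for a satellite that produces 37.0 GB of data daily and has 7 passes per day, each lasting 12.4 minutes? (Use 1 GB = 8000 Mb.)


total contact time = 7 * 12.4 * 60 = 5208.0000 s
data = 37.0 GB = 296000.0000 Mb
rate = 296000.0000 / 5208.0000 = 56.8356 Mbps

56.8356 Mbps


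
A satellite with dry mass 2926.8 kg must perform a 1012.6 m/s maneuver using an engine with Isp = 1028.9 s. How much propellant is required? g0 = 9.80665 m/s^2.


ve = Isp * g0 = 1028.9 * 9.80665 = 10090.062185 m/s
mass ratio = exp(dv/ve) = exp(1012.6/10090.062185) = 1.10556462
m_prop = m_dry * (mr - 1) = 2926.8 * (1.10556462 - 1)
m_prop = 308.9665 kg

308.9665 kg


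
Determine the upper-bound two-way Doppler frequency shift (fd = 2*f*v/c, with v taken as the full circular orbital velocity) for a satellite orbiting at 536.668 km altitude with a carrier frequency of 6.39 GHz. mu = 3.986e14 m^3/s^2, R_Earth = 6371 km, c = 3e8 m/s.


r = 6.907668e+06 m
v = sqrt(mu/r) = 7596.3142 m/s (worst-case radial velocity)
f = 6.39 GHz = 6.39e+09 Hz
fd = 2*f*v/c = 2*6.39e+09*7596.3142/3.0e+08
fd = 323602.9844 Hz

323602.9844 Hz


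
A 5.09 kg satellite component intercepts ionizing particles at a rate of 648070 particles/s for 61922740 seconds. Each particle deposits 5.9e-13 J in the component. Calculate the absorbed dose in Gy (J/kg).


Total energy deposited = rate * time * E_per
  = 648070 * 61922740 * 5.9e-13 = 23.6769 J
Dose = E_total / mass = 23.6769 / 5.09
Dose = 4.6516 Gy

4.6516 Gy


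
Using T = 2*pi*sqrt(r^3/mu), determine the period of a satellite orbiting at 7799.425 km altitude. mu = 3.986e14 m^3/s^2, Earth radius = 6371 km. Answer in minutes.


r = 14170.4250 km = 1.4170425e+07 m
T = 2*pi*sqrt(r^3/mu) = 2*pi*sqrt(2.8454347e+21 / 3.986e14)
T = 16787.4810 s = 279.7914 min

279.7914 minutes


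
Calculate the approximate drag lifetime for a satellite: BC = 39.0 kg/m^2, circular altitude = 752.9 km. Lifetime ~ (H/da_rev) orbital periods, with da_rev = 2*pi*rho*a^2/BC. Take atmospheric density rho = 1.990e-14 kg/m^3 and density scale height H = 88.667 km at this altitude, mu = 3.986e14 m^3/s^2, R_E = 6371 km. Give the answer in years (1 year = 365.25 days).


a = R_E + alt = 7123.9000 km = 7.1239e+06 m
da_rev = 2*pi*rho*a^2/BC = 2*pi*1.990e-14*(7.1239e+06)^2/39.0 = 0.162706149 m per revolution
N = H/da_rev = 88667.0000 m / 0.162706149 m = 544951.7453 revolutions
P = 2*pi*sqrt(a^3/mu) = 5983.9498 s
lifetime = N*P = 544951.7453 * 5983.9498 = 3.2609639e+09 s = 37742.6377 days
years = 37742.6377 / 365.25 = 103.3337 years

103.3337 years


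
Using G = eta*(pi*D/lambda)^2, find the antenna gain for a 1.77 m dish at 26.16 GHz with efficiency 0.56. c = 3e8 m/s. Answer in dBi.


lambda = c/f = 3e8 / 2.616e+10 = 0.01146789 m
G = eta*(pi*D/lambda)^2 = 0.56*(pi*1.77/0.01146789)^2
G = 131664.0697 (linear)
G = 10*log10(131664.0697) = 51.1947 dBi

51.1947 dBi


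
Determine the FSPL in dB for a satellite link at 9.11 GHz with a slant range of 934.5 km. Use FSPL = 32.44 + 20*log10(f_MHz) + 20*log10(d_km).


f = 9.11 GHz = 9110.0000 MHz
d = 934.5 km
FSPL = 32.44 + 20*log10(9110.0000) + 20*log10(934.5)
FSPL = 32.44 + 79.1904 + 59.4116
FSPL = 171.0420 dB

171.0420 dB


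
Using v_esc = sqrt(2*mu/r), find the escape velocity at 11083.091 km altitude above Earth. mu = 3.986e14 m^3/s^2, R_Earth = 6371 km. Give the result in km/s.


r = 6371.0 + 11083.091 = 17454.0910 km = 1.7454091e+07 m
v_esc = sqrt(2*mu/r) = sqrt(2*3.986e14 / 1.7454091e+07)
v_esc = 6758.2620 m/s = 6.7583 km/s

6.7583 km/s


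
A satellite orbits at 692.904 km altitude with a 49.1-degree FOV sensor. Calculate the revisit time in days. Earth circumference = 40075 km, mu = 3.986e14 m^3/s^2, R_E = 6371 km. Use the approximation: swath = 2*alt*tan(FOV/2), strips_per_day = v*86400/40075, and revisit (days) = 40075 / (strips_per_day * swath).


swath = 2*692.904*tan(0.4284783) = 633.0102 km
v = sqrt(mu/r) = 7511.8387 m/s = 7.5118 km/s
strips/day = v*86400/40075 = 7.5118*86400/40075 = 16.1952
coverage/day = strips * swath = 16.1952 * 633.0102 = 10251.7300 km
revisit = 40075 / 10251.7300 = 3.9091 days

3.9091 days


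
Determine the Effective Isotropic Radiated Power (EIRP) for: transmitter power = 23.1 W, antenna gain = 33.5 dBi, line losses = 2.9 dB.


Pt = 23.1 W = 13.6361 dBW
EIRP = Pt_dBW + Gt - losses = 13.6361 + 33.5 - 2.9 = 44.2361 dBW

44.2361 dBW


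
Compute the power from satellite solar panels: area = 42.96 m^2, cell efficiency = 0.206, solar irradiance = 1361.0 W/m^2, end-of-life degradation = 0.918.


P = area * eta * S * degradation
P = 42.96 * 0.206 * 1361.0 * 0.918
P = 11056.8724 W

11056.8724 W


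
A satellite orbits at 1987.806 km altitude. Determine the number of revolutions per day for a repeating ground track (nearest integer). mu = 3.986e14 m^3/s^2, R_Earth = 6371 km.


r = 8.358806e+06 m
T = 2*pi*sqrt(r^3/mu) = 7605.4968 s = 126.7583 min
revs/day = 1440 / 126.7583 = 11.3602
Rounded: 11 revolutions per day

11 revolutions per day


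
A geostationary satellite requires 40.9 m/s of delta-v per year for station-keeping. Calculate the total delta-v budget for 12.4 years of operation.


dV = rate * years = 40.9 * 12.4
dV = 507.1600 m/s

507.1600 m/s


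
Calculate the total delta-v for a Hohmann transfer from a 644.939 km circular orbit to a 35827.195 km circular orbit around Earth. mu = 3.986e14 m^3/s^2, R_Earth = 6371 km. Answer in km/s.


r1 = 7015.9390 km = 7.015939e+06 m
r2 = 42198.1950 km = 4.2198195e+07 m
dv1 = sqrt(mu/r1)*(sqrt(2*r2/(r1+r2)) - 1) = 2333.1093 m/s
dv2 = sqrt(mu/r2)*(1 - sqrt(2*r1/(r1+r2))) = 1432.3199 m/s
total dv = |dv1| + |dv2| = 2333.1093 + 1432.3199 = 3765.4292 m/s = 3.7654 km/s

3.7654 km/s


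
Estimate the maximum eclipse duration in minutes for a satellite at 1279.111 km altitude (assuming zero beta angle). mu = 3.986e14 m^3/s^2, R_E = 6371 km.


r = 7650.1110 km
T = 110.9843 min
Eclipse fraction = arcsin(R_E/r)/pi = arcsin(6371.0000/7650.1110)/pi
= arcsin(0.8327984)/pi = 0.3132627
Eclipse duration = 0.3132627 * 110.9843 = 34.7672 min

34.7672 minutes


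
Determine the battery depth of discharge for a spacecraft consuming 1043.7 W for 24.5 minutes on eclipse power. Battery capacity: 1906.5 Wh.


E_used = P * t / 60 = 1043.7 * 24.5 / 60 = 426.1775 Wh
DOD = E_used / E_total * 100 = 426.1775 / 1906.5 * 100
DOD = 22.3539 %

22.3539 %


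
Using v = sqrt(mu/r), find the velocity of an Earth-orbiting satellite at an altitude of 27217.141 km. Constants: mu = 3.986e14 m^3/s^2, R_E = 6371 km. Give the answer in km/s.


r = R_E + alt = 6371.0 + 27217.141 = 33588.1410 km = 3.3588141e+07 m
v = sqrt(mu/r) = sqrt(3.986e14 / 3.3588141e+07) = 3444.8924 m/s = 3.4449 km/s

3.4449 km/s


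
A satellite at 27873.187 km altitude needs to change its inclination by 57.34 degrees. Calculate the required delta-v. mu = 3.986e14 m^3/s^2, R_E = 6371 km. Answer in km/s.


r = 34244.1870 km = 3.4244187e+07 m
V = sqrt(mu/r) = 3411.7344 m/s
di = 57.34 deg = 1.0008 rad
dV = 2*V*sin(di/2) = 2*3411.7344*sin(0.5003859)
dV = 3273.6558 m/s = 3.2737 km/s

3.2737 km/s


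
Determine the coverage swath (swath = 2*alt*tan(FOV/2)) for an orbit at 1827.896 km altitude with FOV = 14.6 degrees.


FOV = 14.6 deg = 0.2548181 rad
swath = 2 * alt * tan(FOV/2) = 2 * 1827.896 * tan(0.127409)
swath = 2 * 1827.896 * 0.128103
swath = 468.3178 km

468.3178 km


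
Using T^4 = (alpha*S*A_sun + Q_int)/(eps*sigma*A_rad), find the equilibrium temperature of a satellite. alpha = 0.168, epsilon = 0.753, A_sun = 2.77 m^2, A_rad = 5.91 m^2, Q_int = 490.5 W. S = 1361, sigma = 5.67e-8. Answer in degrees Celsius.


Numerator = alpha*S*A_sun + Q_int = 0.168*1361*2.77 + 490.5 = 1123.8550 W
Denominator = eps*sigma*A_rad = 0.753*5.67e-8*5.91 = 2.5232804e-07 W/K^4
T^4 = 4.453944e+09 K^4
T = 258.3367 K = -14.8133 C

-14.8133 degrees Celsius


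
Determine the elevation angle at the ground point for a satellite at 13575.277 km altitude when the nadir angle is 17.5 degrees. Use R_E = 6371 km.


r = R_E + alt = 19946.2770 km
Law of sines in the satellite / Earth-center / ground-point triangle:
  sin(nadir)/R_E = sin(90 + el)/r  =>  cos(el) = (r/R_E)*sin(nadir)
cos(el) = (19946.2770 / 6371.0000) * sin(17.5 deg) = 0.9414474
el = arccos(0.9414474) = 19.7039 deg
(Earth-central angle = 90 - nadir - el = 52.7961 deg)

19.7039 degrees


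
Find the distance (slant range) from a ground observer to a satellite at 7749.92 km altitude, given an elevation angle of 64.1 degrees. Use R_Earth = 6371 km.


h = 7749.92 km, el = 64.1 deg
d = -R_E*sin(el) + sqrt((R_E*sin(el))^2 + 2*R_E*h + h^2)
d = -6371.0000*sin(1.1188) + sqrt((6371.0000*0.8995578)^2 + 2*6371.0000*7749.92 + 7749.92^2)
d = 8112.9070 km

8112.9070 km


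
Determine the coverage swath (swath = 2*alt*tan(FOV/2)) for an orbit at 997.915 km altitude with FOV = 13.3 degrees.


FOV = 13.3 deg = 0.2321288 rad
swath = 2 * alt * tan(FOV/2) = 2 * 997.915 * tan(0.1160644)
swath = 2 * 997.915 * 0.1165884
swath = 232.6906 km

232.6906 km


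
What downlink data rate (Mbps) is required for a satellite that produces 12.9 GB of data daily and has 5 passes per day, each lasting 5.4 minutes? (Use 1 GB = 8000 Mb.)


total contact time = 5 * 5.4 * 60 = 1620.0000 s
data = 12.9 GB = 103200.0000 Mb
rate = 103200.0000 / 1620.0000 = 63.7037 Mbps

63.7037 Mbps


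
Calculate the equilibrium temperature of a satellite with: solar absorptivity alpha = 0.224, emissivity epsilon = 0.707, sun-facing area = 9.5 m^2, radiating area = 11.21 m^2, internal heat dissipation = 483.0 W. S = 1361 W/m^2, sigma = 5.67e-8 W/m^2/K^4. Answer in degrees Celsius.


Numerator = alpha*S*A_sun + Q_int = 0.224*1361*9.5 + 483.0 = 3379.2080 W
Denominator = eps*sigma*A_rad = 0.707*5.67e-8*11.21 = 4.4937415e-07 W/K^4
T^4 = 7.5198095e+09 K^4
T = 294.4772 K = 21.3272 C

21.3272 degrees Celsius


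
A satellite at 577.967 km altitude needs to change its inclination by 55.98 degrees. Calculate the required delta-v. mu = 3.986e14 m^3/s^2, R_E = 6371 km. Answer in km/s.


r = 6948.9670 km = 6.948967e+06 m
V = sqrt(mu/r) = 7573.7074 m/s
di = 55.98 deg = 0.9770353 rad
dV = 2*V*sin(di/2) = 2*7573.7074*sin(0.4885177)
dV = 7108.9461 m/s = 7.1089 km/s

7.1089 km/s


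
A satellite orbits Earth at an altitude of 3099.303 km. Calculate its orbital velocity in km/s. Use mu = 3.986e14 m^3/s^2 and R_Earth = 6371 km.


r = R_E + alt = 6371.0 + 3099.303 = 9470.3030 km = 9.470303e+06 m
v = sqrt(mu/r) = sqrt(3.986e14 / 9.470303e+06) = 6487.6395 m/s = 6.4876 km/s

6.4876 km/s


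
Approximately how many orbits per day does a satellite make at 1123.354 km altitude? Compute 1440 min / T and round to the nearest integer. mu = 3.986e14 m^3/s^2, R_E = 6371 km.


r = 7.494354e+06 m
T = 2*pi*sqrt(r^3/mu) = 6456.7285 s = 107.6121 min
revs/day = 1440 / 107.6121 = 13.3814
Rounded: 13 revolutions per day

13 revolutions per day


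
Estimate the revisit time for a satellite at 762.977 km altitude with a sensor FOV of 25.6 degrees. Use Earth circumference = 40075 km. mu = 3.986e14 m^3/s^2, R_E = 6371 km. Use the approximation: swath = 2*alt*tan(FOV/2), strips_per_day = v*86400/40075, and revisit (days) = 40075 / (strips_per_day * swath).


swath = 2*762.977*tan(0.2234021) = 346.6882 km
v = sqrt(mu/r) = 7474.8554 m/s = 7.4749 km/s
strips/day = v*86400/40075 = 7.4749*86400/40075 = 16.1155
coverage/day = strips * swath = 16.1155 * 346.6882 = 5587.0444 km
revisit = 40075 / 5587.0444 = 7.1728 days

7.1728 days


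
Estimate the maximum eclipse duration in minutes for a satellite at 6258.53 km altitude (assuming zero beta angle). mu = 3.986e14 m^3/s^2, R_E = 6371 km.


r = 12629.5300 km
T = 235.4186 min
Eclipse fraction = arcsin(R_E/r)/pi = arcsin(6371.0000/12629.5300)/pi
= arcsin(0.5044527)/pi = 0.1683057
Eclipse duration = 0.1683057 * 235.4186 = 39.6223 min

39.6223 minutes


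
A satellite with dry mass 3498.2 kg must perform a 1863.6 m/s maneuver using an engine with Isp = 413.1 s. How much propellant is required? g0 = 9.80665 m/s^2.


ve = Isp * g0 = 413.1 * 9.80665 = 4051.127115 m/s
mass ratio = exp(dv/ve) = exp(1863.6/4051.127115) = 1.58410586
m_prop = m_dry * (mr - 1) = 3498.2 * (1.58410586 - 1)
m_prop = 2043.3191 kg

2043.3191 kg


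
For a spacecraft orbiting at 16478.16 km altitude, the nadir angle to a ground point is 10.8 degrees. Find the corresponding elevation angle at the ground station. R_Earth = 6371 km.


r = R_E + alt = 22849.1600 km
Law of sines in the satellite / Earth-center / ground-point triangle:
  sin(nadir)/R_E = sin(90 + el)/r  =>  cos(el) = (r/R_E)*sin(nadir)
cos(el) = (22849.1600 / 6371.0000) * sin(10.8 deg) = 0.6720304
el = arccos(0.6720304) = 47.7760 deg
(Earth-central angle = 90 - nadir - el = 31.4240 deg)

47.7760 degrees


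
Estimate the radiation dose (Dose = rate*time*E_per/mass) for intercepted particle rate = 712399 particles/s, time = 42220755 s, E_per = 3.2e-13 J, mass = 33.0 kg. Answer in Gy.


Total energy deposited = rate * time * E_per
  = 712399 * 42220755 * 3.2e-13 = 9.6250 J
Dose = E_total / mass = 9.6250 / 33.0
Dose = 0.2916657 Gy

0.2917 Gy


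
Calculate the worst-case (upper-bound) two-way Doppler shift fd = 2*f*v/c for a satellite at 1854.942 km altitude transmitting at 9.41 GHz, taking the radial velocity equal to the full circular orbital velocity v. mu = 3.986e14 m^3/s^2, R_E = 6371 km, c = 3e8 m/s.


r = 8.225942e+06 m
v = sqrt(mu/r) = 6961.0672 m/s (worst-case radial velocity)
f = 9.41 GHz = 9.41e+09 Hz
fd = 2*f*v/c = 2*9.41e+09*6961.0672/3.0e+08
fd = 436690.9483 Hz

436690.9483 Hz


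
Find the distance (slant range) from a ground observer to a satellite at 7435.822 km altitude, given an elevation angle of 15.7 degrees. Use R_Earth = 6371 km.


h = 7435.822 km, el = 15.7 deg
d = -R_E*sin(el) + sqrt((R_E*sin(el))^2 + 2*R_E*h + h^2)
d = -6371.0000*sin(0.2740167) + sqrt((6371.0000*0.2706004)^2 + 2*6371.0000*7435.822 + 7435.822^2)
d = 10645.7601 km

10645.7601 km


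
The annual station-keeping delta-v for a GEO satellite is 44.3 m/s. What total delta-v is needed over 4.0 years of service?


dV = rate * years = 44.3 * 4.0
dV = 177.2000 m/s

177.2000 m/s


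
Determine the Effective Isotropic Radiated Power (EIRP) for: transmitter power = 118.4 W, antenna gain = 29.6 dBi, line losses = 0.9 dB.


Pt = 118.4 W = 20.7335 dBW
EIRP = Pt_dBW + Gt - losses = 20.7335 + 29.6 - 0.9 = 49.4335 dBW

49.4335 dBW


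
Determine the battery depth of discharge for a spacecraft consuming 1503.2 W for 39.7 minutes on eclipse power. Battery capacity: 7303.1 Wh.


E_used = P * t / 60 = 1503.2 * 39.7 / 60 = 994.6173 Wh
DOD = E_used / E_total * 100 = 994.6173 / 7303.1 * 100
DOD = 13.6191 %

13.6191 %


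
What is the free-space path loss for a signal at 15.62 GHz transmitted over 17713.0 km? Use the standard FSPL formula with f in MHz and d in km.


f = 15.62 GHz = 15620.0000 MHz
d = 17713.0 km
FSPL = 32.44 + 20*log10(15620.0000) + 20*log10(17713.0)
FSPL = 32.44 + 83.8736 + 84.9658
FSPL = 201.2795 dB

201.2795 dB


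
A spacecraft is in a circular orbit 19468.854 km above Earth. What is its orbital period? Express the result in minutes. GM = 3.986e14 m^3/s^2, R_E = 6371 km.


r = 25839.8540 km = 2.5839854e+07 m
T = 2*pi*sqrt(r^3/mu) = 2*pi*sqrt(1.725322e+22 / 3.986e14)
T = 41337.6996 s = 688.9617 min

688.9617 minutes


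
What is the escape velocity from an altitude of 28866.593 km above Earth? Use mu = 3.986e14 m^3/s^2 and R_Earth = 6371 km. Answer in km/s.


r = 6371.0 + 28866.593 = 35237.5930 km = 3.5237593e+07 m
v_esc = sqrt(2*mu/r) = sqrt(2*3.986e14 / 3.5237593e+07)
v_esc = 4756.4236 m/s = 4.7564 km/s

4.7564 km/s


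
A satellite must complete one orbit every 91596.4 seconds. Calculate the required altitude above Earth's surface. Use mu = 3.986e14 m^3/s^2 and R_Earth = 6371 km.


T = 91596.4 s
r = (mu*T^2/(4*pi^2))^(1/3) = (3.986e14 * 91596.4^2 / (4*pi^2))^(1/3)
r = 4.3918226e+07 m = 43918.2260 km
alt = r - R_E = 43918.2260 - 6371 = 37547.2260 km

37547.2260 km


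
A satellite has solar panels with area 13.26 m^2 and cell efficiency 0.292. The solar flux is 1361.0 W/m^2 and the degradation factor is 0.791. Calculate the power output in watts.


P = area * eta * S * degradation
P = 13.26 * 0.292 * 1361.0 * 0.791
P = 4168.3193 W

4168.3193 W


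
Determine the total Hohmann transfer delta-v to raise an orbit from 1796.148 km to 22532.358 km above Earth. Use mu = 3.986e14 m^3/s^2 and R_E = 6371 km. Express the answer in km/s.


r1 = 8167.1480 km = 8.167148e+06 m
r2 = 28903.3580 km = 2.8903358e+07 m
dv1 = sqrt(mu/r1)*(sqrt(2*r2/(r1+r2)) - 1) = 1737.7747 m/s
dv2 = sqrt(mu/r2)*(1 - sqrt(2*r1/(r1+r2))) = 1248.5179 m/s
total dv = |dv1| + |dv2| = 1737.7747 + 1248.5179 = 2986.2925 m/s = 2.9863 km/s

2.9863 km/s


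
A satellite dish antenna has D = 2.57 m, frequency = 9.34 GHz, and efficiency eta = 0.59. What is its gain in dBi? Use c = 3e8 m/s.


lambda = c/f = 3e8 / 9.34e+09 = 0.03211991 m
G = eta*(pi*D/lambda)^2 = 0.59*(pi*2.57/0.03211991)^2
G = 37279.4286 (linear)
G = 10*log10(37279.4286) = 45.7147 dBi

45.7147 dBi


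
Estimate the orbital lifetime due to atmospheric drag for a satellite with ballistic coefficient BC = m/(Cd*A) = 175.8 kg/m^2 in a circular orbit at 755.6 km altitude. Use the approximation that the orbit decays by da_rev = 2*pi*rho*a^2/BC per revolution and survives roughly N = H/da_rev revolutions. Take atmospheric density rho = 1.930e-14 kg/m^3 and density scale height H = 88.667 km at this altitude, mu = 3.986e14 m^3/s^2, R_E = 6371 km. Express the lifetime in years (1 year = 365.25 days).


a = R_E + alt = 7126.6000 km = 7.1266e+06 m
da_rev = 2*pi*rho*a^2/BC = 2*pi*1.930e-14*(7.1266e+06)^2/175.8 = 0.0350334634 m per revolution
N = H/da_rev = 88667.0000 m / 0.0350334634 m = 2.530923e+06 revolutions
P = 2*pi*sqrt(a^3/mu) = 5987.3521 s
lifetime = N*P = 2.530923e+06 * 5987.3521 = 1.5153527e+10 s = 175388.0481 days
years = 175388.0481 / 365.25 = 480.1863 years

480.1863 years


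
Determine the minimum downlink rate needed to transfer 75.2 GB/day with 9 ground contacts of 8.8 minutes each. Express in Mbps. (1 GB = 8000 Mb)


total contact time = 9 * 8.8 * 60 = 4752.0000 s
data = 75.2 GB = 601600.0000 Mb
rate = 601600.0000 / 4752.0000 = 126.5993 Mbps

126.5993 Mbps


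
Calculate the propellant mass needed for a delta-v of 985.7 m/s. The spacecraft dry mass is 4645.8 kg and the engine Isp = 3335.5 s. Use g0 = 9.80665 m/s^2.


ve = Isp * g0 = 3335.5 * 9.80665 = 32710.081075 m/s
mass ratio = exp(dv/ve) = exp(985.7/32710.081075) = 1.03059308
m_prop = m_dry * (mr - 1) = 4645.8 * (1.03059308 - 1)
m_prop = 142.1293 kg

142.1293 kg


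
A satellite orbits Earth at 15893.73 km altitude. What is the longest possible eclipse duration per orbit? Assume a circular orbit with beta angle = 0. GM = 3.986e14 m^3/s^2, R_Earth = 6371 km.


r = 22264.7300 km
T = 551.0438 min
Eclipse fraction = arcsin(R_E/r)/pi = arcsin(6371.0000/22264.7300)/pi
= arcsin(0.2861476)/pi = 0.09237478
Eclipse duration = 0.09237478 * 551.0438 = 50.9026 min

50.9026 minutes


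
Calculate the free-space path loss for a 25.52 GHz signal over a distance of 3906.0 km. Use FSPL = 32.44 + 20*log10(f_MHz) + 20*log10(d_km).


f = 25.52 GHz = 25520.0000 MHz
d = 3906.0 km
FSPL = 32.44 + 20*log10(25520.0000) + 20*log10(3906.0)
FSPL = 32.44 + 88.1376 + 71.8346
FSPL = 192.4123 dB

192.4123 dB


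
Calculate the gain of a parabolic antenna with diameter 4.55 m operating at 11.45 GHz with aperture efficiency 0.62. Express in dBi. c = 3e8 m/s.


lambda = c/f = 3e8 / 1.145e+10 = 0.02620087 m
G = eta*(pi*D/lambda)^2 = 0.62*(pi*4.55/0.02620087)^2
G = 184536.6754 (linear)
G = 10*log10(184536.6754) = 52.6608 dBi

52.6608 dBi


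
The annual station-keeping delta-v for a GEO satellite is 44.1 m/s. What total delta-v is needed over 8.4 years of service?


dV = rate * years = 44.1 * 8.4
dV = 370.4400 m/s

370.4400 m/s


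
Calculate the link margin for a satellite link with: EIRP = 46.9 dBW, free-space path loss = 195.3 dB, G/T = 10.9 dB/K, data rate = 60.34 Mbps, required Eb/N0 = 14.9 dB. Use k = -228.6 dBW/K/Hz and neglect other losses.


C/N0 = EIRP - FSPL + G/T - k = 46.9 - 195.3 + 10.9 - (-228.6)
C/N0 = 91.1000 dB-Hz
R_b = 60.34 Mbps = 6.034e+07 bps -> 10*log10(R_b) = 77.8061 dB-Hz
Eb/N0 = C/N0 - 10*log10(R_b) = 91.1000 - 77.8061 = 13.2939 dB
Margin = Eb/N0 - Eb/N0_req = 13.2939 - 14.9 = -1.6061 dB (negative margin: link does not close)

-1.6061 dB


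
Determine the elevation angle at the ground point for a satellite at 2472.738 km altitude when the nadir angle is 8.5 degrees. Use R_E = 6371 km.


r = R_E + alt = 8843.7380 km
Law of sines in the satellite / Earth-center / ground-point triangle:
  sin(nadir)/R_E = sin(90 + el)/r  =>  cos(el) = (r/R_E)*sin(nadir)
cos(el) = (8843.7380 / 6371.0000) * sin(8.5 deg) = 0.2051778
el = arccos(0.2051778) = 78.1601 deg
(Earth-central angle = 90 - nadir - el = 3.3399 deg)

78.1601 degrees


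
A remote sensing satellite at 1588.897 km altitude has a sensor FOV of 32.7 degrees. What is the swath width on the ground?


FOV = 32.7 deg = 0.5707227 rad
swath = 2 * alt * tan(FOV/2) = 2 * 1588.897 * tan(0.2853613)
swath = 2 * 1588.897 * 0.293368
swath = 932.2630 km

932.2630 km


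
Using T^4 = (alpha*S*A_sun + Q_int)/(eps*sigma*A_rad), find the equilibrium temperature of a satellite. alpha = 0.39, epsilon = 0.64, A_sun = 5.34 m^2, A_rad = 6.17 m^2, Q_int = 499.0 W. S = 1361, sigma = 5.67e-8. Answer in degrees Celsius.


Numerator = alpha*S*A_sun + Q_int = 0.39*1361*5.34 + 499.0 = 3333.4186 W
Denominator = eps*sigma*A_rad = 0.64*5.67e-8*6.17 = 2.2389696e-07 W/K^4
T^4 = 1.4888182e+10 K^4
T = 349.3095 K = 76.1595 C

76.1595 degrees Celsius


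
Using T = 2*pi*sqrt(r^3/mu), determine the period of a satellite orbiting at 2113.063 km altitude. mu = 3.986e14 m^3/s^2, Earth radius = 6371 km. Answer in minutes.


r = 8484.0630 km = 8.484063e+06 m
T = 2*pi*sqrt(r^3/mu) = 2*pi*sqrt(6.1067713e+20 / 3.986e14)
T = 7777.0886 s = 129.6181 min

129.6181 minutes


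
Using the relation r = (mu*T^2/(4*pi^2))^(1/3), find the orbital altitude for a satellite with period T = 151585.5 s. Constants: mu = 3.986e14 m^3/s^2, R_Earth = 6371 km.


T = 151585.5 s
r = (mu*T^2/(4*pi^2))^(1/3) = (3.986e14 * 151585.5^2 / (4*pi^2))^(1/3)
r = 6.1446567e+07 m = 61446.5673 km
alt = r - R_E = 61446.5673 - 6371 = 55075.5673 km

55075.5673 km


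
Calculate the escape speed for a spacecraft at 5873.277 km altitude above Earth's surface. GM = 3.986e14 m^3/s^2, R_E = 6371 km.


r = 6371.0 + 5873.277 = 12244.2770 km = 1.2244277e+07 m
v_esc = sqrt(2*mu/r) = sqrt(2*3.986e14 / 1.2244277e+07)
v_esc = 8068.9509 m/s = 8.0690 km/s

8.0690 km/s


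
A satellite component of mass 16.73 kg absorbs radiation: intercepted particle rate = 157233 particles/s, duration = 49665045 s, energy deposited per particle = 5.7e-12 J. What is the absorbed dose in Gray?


Total energy deposited = rate * time * E_per
  = 157233 * 49665045 * 5.7e-12 = 44.5112 J
Dose = E_total / mass = 44.5112 / 16.73
Dose = 2.6606 Gy

2.6606 Gy


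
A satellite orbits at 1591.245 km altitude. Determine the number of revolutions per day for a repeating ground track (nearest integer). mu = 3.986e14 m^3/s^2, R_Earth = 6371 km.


r = 7.962245e+06 m
T = 2*pi*sqrt(r^3/mu) = 7070.7344 s = 117.8456 min
revs/day = 1440 / 117.8456 = 12.2194
Rounded: 12 revolutions per day

12 revolutions per day


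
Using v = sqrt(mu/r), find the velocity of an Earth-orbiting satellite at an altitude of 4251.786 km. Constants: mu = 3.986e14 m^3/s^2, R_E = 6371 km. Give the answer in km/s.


r = R_E + alt = 6371.0 + 4251.786 = 10622.7860 km = 1.0622786e+07 m
v = sqrt(mu/r) = sqrt(3.986e14 / 1.0622786e+07) = 6125.6112 m/s = 6.1256 km/s

6.1256 km/s


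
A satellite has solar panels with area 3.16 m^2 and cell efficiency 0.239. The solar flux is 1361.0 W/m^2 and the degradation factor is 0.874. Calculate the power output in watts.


P = area * eta * S * degradation
P = 3.16 * 0.239 * 1361.0 * 0.874
P = 898.3686 W

898.3686 W


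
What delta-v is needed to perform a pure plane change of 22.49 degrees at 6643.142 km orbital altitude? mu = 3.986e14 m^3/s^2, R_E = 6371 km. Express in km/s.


r = 13014.1420 km = 1.3014142e+07 m
V = sqrt(mu/r) = 5534.2768 m/s
di = 22.49 deg = 0.3925245 rad
dV = 2*V*sin(di/2) = 2*5534.2768*sin(0.1962623)
dV = 2158.4203 m/s = 2.1584 km/s

2.1584 km/s


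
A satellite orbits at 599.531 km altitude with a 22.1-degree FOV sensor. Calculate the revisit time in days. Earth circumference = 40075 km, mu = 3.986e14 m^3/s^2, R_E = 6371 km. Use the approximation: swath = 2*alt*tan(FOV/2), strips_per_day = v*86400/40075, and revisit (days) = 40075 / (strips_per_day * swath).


swath = 2*599.531*tan(0.1928589) = 234.1601 km
v = sqrt(mu/r) = 7561.9833 m/s = 7.5620 km/s
strips/day = v*86400/40075 = 7.5620*86400/40075 = 16.3033
coverage/day = strips * swath = 16.3033 * 234.1601 = 3817.5866 km
revisit = 40075 / 3817.5866 = 10.4975 days

10.4975 days


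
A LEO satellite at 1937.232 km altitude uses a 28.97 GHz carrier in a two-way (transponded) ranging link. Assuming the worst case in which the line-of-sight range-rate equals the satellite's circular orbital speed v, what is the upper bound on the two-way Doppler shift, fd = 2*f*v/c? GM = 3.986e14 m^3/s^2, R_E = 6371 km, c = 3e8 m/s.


r = 8.308232e+06 m
v = sqrt(mu/r) = 6926.5080 m/s (worst-case radial velocity)
f = 28.97 GHz = 2.897e+10 Hz
fd = 2*f*v/c = 2*2.897e+10*6926.5080/3.0e+08
fd = 1.3377396e+06 Hz

1.3377e+06 Hz


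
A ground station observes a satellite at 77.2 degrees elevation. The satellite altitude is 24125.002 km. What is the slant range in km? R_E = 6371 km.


h = 24125.002 km, el = 77.2 deg
d = -R_E*sin(el) + sqrt((R_E*sin(el))^2 + 2*R_E*h + h^2)
d = -6371.0000*sin(1.3474) + sqrt((6371.0000*0.9751494)^2 + 2*6371.0000*24125.002 + 24125.002^2)
d = 24250.6432 km

24250.6432 km


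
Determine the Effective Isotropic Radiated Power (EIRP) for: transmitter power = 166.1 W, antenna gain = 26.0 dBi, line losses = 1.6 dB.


Pt = 166.1 W = 22.2037 dBW
EIRP = Pt_dBW + Gt - losses = 22.2037 + 26.0 - 1.6 = 46.6037 dBW

46.6037 dBW


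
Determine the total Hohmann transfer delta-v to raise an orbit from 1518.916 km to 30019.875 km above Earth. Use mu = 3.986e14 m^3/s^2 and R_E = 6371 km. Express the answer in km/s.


r1 = 7889.9160 km = 7.889916e+06 m
r2 = 36390.8750 km = 3.6390875e+07 m
dv1 = sqrt(mu/r1)*(sqrt(2*r2/(r1+r2)) - 1) = 2004.7129 m/s
dv2 = sqrt(mu/r2)*(1 - sqrt(2*r1/(r1+r2))) = 1333.8995 m/s
total dv = |dv1| + |dv2| = 2004.7129 + 1333.8995 = 3338.6124 m/s = 3.3386 km/s

3.3386 km/s


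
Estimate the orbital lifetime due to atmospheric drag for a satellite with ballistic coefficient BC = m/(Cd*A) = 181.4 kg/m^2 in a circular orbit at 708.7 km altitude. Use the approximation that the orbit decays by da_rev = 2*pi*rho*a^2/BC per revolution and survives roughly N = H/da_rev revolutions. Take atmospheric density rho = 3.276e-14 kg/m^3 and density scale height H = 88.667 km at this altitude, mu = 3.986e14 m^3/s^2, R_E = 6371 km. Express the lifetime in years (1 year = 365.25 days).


a = R_E + alt = 7079.7000 km = 7.0797e+06 m
da_rev = 2*pi*rho*a^2/BC = 2*pi*3.276e-14*(7.0797e+06)^2/181.4 = 0.0568743163 m per revolution
N = H/da_rev = 88667.0000 m / 0.0568743163 m = 1.558999e+06 revolutions
P = 2*pi*sqrt(a^3/mu) = 5928.3455 s
lifetime = N*P = 1.558999e+06 * 5928.3455 = 9.2422844e+09 s = 106970.8846 days
years = 106970.8846 / 365.25 = 292.8703 years

292.8703 years


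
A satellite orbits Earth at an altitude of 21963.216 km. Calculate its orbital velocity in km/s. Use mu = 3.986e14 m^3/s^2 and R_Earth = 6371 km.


r = R_E + alt = 6371.0 + 21963.216 = 28334.2160 km = 2.8334216e+07 m
v = sqrt(mu/r) = sqrt(3.986e14 / 2.8334216e+07) = 3750.7062 m/s = 3.7507 km/s

3.7507 km/s


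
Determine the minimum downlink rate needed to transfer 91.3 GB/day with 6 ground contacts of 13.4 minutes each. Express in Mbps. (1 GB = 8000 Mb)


total contact time = 6 * 13.4 * 60 = 4824.0000 s
data = 91.3 GB = 730400.0000 Mb
rate = 730400.0000 / 4824.0000 = 151.4096 Mbps

151.4096 Mbps


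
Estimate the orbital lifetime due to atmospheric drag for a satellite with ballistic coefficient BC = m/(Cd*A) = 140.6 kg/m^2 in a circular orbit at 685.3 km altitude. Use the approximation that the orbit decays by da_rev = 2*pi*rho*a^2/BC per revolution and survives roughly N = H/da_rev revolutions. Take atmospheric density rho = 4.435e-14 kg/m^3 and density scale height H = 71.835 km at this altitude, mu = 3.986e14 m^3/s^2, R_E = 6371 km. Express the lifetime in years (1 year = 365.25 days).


a = R_E + alt = 7056.3000 km = 7.0563e+06 m
da_rev = 2*pi*rho*a^2/BC = 2*pi*4.435e-14*(7.0563e+06)^2/140.6 = 0.0986829776 m per revolution
N = H/da_rev = 71835.0000 m / 0.0986829776 m = 727937.0947 revolutions
P = 2*pi*sqrt(a^3/mu) = 5898.9780 s
lifetime = N*P = 727937.0947 * 5898.9780 = 4.2940849e+09 s = 49700.0568 days
years = 49700.0568 / 365.25 = 136.0713 years

136.0713 years


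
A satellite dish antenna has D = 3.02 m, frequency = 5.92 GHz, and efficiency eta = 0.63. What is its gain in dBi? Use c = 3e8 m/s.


lambda = c/f = 3e8 / 5.92e+09 = 0.05067568 m
G = eta*(pi*D/lambda)^2 = 0.63*(pi*3.02/0.05067568)^2
G = 22082.8481 (linear)
G = 10*log10(22082.8481) = 43.4406 dBi

43.4406 dBi


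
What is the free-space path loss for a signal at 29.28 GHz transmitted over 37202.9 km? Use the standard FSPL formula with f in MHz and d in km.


f = 29.28 GHz = 29280.0000 MHz
d = 37202.9 km
FSPL = 32.44 + 20*log10(29280.0000) + 20*log10(37202.9)
FSPL = 32.44 + 89.3314 + 91.4115
FSPL = 213.1830 dB

213.1830 dB


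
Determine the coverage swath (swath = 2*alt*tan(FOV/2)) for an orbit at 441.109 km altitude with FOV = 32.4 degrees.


FOV = 32.4 deg = 0.5654867 rad
swath = 2 * alt * tan(FOV/2) = 2 * 441.109 * tan(0.2827433)
swath = 2 * 441.109 * 0.2905269
swath = 256.3080 km

256.3080 km


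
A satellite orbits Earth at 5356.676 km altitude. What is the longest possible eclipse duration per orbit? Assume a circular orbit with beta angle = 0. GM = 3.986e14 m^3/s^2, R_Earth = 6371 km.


r = 11727.6760 km
T = 210.6580 min
Eclipse fraction = arcsin(R_E/r)/pi = arcsin(6371.0000/11727.6760)/pi
= arcsin(0.5432449)/pi = 0.1828045
Eclipse duration = 0.1828045 * 210.6580 = 38.5092 min

38.5092 minutes


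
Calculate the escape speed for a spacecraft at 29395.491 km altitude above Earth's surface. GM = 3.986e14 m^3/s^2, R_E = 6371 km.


r = 6371.0 + 29395.491 = 35766.4910 km = 3.5766491e+07 m
v_esc = sqrt(2*mu/r) = sqrt(2*3.986e14 / 3.5766491e+07)
v_esc = 4721.1248 m/s = 4.7211 km/s

4.7211 km/s


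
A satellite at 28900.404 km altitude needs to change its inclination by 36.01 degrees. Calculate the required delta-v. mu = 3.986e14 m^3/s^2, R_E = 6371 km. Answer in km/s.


r = 35271.4040 km = 3.5271404e+07 m
V = sqrt(mu/r) = 3361.6870 m/s
di = 36.01 deg = 0.6284931 rad
dV = 2*V*sin(di/2) = 2*3361.6870*sin(0.3142465)
dV = 2078.1948 m/s = 2.0782 km/s

2.0782 km/s


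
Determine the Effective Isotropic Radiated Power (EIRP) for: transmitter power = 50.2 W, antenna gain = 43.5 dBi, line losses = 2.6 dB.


Pt = 50.2 W = 17.0070 dBW
EIRP = Pt_dBW + Gt - losses = 17.0070 + 43.5 - 2.6 = 57.9070 dBW

57.9070 dBW


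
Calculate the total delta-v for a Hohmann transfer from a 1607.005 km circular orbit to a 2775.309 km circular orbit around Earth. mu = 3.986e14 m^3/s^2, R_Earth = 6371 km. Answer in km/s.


r1 = 7978.0050 km = 7.978005e+06 m
r2 = 9146.3090 km = 9.146309e+06 m
dv1 = sqrt(mu/r1)*(sqrt(2*r2/(r1+r2)) - 1) = 237.1425 m/s
dv2 = sqrt(mu/r2)*(1 - sqrt(2*r1/(r1+r2))) = 229.1727 m/s
total dv = |dv1| + |dv2| = 237.1425 + 229.1727 = 466.3152 m/s = 0.4663152 km/s

0.4663 km/s


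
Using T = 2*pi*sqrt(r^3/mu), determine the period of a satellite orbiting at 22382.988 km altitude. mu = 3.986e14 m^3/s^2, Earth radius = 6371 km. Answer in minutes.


r = 28753.9880 km = 2.8753988e+07 m
T = 2*pi*sqrt(r^3/mu) = 2*pi*sqrt(2.3773562e+22 / 3.986e14)
T = 48524.1964 s = 808.7366 min

808.7366 minutes


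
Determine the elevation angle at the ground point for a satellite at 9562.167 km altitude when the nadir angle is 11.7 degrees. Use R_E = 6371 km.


r = R_E + alt = 15933.1670 km
Law of sines in the satellite / Earth-center / ground-point triangle:
  sin(nadir)/R_E = sin(90 + el)/r  =>  cos(el) = (r/R_E)*sin(nadir)
cos(el) = (15933.1670 / 6371.0000) * sin(11.7 deg) = 0.5071486
el = arccos(0.5071486) = 59.5259 deg
(Earth-central angle = 90 - nadir - el = 18.7741 deg)

59.5259 degrees


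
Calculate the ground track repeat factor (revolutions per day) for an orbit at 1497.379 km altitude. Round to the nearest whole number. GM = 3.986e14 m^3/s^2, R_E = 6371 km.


r = 7.868379e+06 m
T = 2*pi*sqrt(r^3/mu) = 6946.0695 s = 115.7678 min
revs/day = 1440 / 115.7678 = 12.4387
Rounded: 12 revolutions per day

12 revolutions per day


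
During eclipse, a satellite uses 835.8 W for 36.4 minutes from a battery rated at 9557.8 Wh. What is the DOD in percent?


E_used = P * t / 60 = 835.8 * 36.4 / 60 = 507.0520 Wh
DOD = E_used / E_total * 100 = 507.0520 / 9557.8 * 100
DOD = 5.3051 %

5.3051 %


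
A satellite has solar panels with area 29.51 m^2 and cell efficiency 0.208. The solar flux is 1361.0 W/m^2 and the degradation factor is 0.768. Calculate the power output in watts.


P = area * eta * S * degradation
P = 29.51 * 0.208 * 1361.0 * 0.768
P = 6415.8158 W

6415.8158 W


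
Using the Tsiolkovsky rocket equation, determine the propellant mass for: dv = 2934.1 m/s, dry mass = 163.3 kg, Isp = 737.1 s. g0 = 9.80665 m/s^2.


ve = Isp * g0 = 737.1 * 9.80665 = 7228.481715 m/s
mass ratio = exp(dv/ve) = exp(2934.1/7228.481715) = 1.50066478
m_prop = m_dry * (mr - 1) = 163.3 * (1.50066478 - 1)
m_prop = 81.7586 kg

81.7586 kg


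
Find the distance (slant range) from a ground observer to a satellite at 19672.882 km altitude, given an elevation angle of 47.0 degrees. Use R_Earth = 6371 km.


h = 19672.882 km, el = 47.0 deg
d = -R_E*sin(el) + sqrt((R_E*sin(el))^2 + 2*R_E*h + h^2)
d = -6371.0000*sin(0.8203047) + sqrt((6371.0000*0.7313537)^2 + 2*6371.0000*19672.882 + 19672.882^2)
d = 21019.4214 km

21019.4214 km


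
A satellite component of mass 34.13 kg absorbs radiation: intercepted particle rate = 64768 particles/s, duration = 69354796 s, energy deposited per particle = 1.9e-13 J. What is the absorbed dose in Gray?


Total energy deposited = rate * time * E_per
  = 64768 * 69354796 * 1.9e-13 = 0.8534746 J
Dose = E_total / mass = 0.8534746 / 34.13
Dose = 0.02500658 Gy

0.0250 Gy


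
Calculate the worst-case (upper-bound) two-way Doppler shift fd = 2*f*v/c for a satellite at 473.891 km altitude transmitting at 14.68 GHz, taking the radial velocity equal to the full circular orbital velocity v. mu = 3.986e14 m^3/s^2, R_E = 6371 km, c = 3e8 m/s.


r = 6.844891e+06 m
v = sqrt(mu/r) = 7631.0690 m/s (worst-case radial velocity)
f = 14.68 GHz = 1.468e+10 Hz
fd = 2*f*v/c = 2*1.468e+10*7631.0690/3.0e+08
fd = 746827.2833 Hz

746827.2833 Hz


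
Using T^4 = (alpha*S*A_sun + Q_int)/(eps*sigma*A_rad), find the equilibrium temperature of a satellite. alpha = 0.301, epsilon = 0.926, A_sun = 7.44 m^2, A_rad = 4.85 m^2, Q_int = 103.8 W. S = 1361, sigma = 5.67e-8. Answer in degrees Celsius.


Numerator = alpha*S*A_sun + Q_int = 0.301*1361*7.44 + 103.8 = 3151.6778 W
Denominator = eps*sigma*A_rad = 0.926*5.67e-8*4.85 = 2.5464537e-07 W/K^4
T^4 = 1.2376733e+10 K^4
T = 333.5428 K = 60.3928 C

60.3928 degrees Celsius


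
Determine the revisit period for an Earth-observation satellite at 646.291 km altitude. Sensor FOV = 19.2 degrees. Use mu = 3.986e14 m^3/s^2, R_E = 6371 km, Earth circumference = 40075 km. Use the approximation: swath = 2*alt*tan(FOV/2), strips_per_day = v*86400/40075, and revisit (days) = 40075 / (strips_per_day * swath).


swath = 2*646.291*tan(0.1675516) = 218.6239 km
v = sqrt(mu/r) = 7536.7464 m/s = 7.5367 km/s
strips/day = v*86400/40075 = 7.5367*86400/40075 = 16.2489
coverage/day = strips * swath = 16.2489 * 218.6239 = 3552.3988 km
revisit = 40075 / 3552.3988 = 11.2811 days

11.2811 days


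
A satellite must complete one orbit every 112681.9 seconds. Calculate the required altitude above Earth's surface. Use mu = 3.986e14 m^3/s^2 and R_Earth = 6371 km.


T = 112681.9 s
r = (mu*T^2/(4*pi^2))^(1/3) = (3.986e14 * 112681.9^2 / (4*pi^2))^(1/3)
r = 5.0422994e+07 m = 50422.9937 km
alt = r - R_E = 50422.9937 - 6371 = 44051.9937 km

44051.9937 km


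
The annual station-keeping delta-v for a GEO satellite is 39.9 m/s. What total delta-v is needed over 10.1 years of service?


dV = rate * years = 39.9 * 10.1
dV = 402.9900 m/s

402.9900 m/s


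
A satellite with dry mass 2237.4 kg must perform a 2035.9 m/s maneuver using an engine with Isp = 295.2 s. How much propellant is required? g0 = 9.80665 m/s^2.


ve = Isp * g0 = 295.2 * 9.80665 = 2894.923080 m/s
mass ratio = exp(dv/ve) = exp(2035.9/2894.923080) = 2.02033970
m_prop = m_dry * (mr - 1) = 2237.4 * (2.02033970 - 1)
m_prop = 2282.9080 kg

2282.9080 kg


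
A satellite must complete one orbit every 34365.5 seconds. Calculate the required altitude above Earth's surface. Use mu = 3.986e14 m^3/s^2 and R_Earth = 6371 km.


T = 34365.5 s
r = (mu*T^2/(4*pi^2))^(1/3) = (3.986e14 * 34365.5^2 / (4*pi^2))^(1/3)
r = 2.2845866e+07 m = 22845.8663 km
alt = r - R_E = 22845.8663 - 6371 = 16474.8663 km

16474.8663 km


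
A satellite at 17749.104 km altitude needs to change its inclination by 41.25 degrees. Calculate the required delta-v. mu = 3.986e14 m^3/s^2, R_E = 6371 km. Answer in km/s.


r = 24120.1040 km = 2.4120104e+07 m
V = sqrt(mu/r) = 4065.1733 m/s
di = 41.25 deg = 0.7199483 rad
dV = 2*V*sin(di/2) = 2*4065.1733*sin(0.3599742)
dV = 2863.9149 m/s = 2.8639 km/s

2.8639 km/s


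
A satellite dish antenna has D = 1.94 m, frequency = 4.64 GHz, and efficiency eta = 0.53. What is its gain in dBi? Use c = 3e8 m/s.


lambda = c/f = 3e8 / 4.64e+09 = 0.06465517 m
G = eta*(pi*D/lambda)^2 = 0.53*(pi*1.94/0.06465517)^2
G = 4709.4753 (linear)
G = 10*log10(4709.4753) = 36.7297 dBi

36.7297 dBi


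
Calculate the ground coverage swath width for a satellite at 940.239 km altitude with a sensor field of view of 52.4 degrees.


FOV = 52.4 deg = 0.9145525 rad
swath = 2 * alt * tan(FOV/2) = 2 * 940.239 * tan(0.4572763)
swath = 2 * 940.239 * 0.492061
swath = 925.3099 km

925.3099 km
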